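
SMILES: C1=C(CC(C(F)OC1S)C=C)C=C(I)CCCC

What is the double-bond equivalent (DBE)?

4

Molecular formula from the SMILES: C14H20FIOS.
DoU = (2C + 2 + N − H − X)/2 = (2·14 + 2 + 0 − 20 − 2)/2 = 8/2 = 4.
(Structurally: 1 ring(s) + 3 π bond(s) = 4.)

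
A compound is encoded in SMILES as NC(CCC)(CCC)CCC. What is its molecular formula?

Heavy atoms from the SMILES: 10 C, 1 N.
Implicit hydrogens by atom environment:
  6 × C: 2 H each → 12
  3 × C: 3 H each → 9
  1 × C: no H
  1 × N: 2 H
  Total hydrogens = 23.
Molecular formula: C10H23N

C10H23N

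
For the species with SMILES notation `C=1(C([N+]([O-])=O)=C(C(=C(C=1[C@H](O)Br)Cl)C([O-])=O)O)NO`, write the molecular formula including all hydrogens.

C8H5BrClN2O7-

Heavy atoms from the SMILES: 1 Br, 8 C, 1 Cl, 2 N, 7 O.
Implicit hydrogens by atom environment:
  6 × C (aromatic): no H
  3 × O: 1 H each → 3
  2 × O: no H
  2 × O (charge -1): no H
  1 × Br: no H
  1 × C: 1 H
  1 × C: no H
  1 × Cl: no H
  1 × N: 1 H
  1 × N (charge +1): no H
  Total hydrogens = 5.
Net charge -1.
Molecular formula: C8H5BrClN2O7-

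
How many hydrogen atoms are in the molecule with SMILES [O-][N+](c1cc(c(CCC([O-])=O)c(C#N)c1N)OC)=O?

10

Hydrogens are implicit in SMILES; fill each atom to its normal valence:
  5 × C (aromatic): no H
  3 × O: no H
  2 × C: 2 H each → 4
  2 × C: no H
  2 × O (charge -1): no H
  1 × C: 3 H
  1 × C (aromatic): 1 H
  1 × N: 2 H
  1 × N: no H
  1 × N (charge +1): no H
  Total hydrogens = 10.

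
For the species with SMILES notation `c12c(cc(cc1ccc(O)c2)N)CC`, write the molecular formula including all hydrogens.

C12H13NO

Heavy atoms from the SMILES: 12 C, 1 N, 1 O.
Implicit hydrogens by atom environment:
  5 × C (aromatic): 1 H each → 5
  5 × C (aromatic): no H
  1 × C: 3 H
  1 × C: 2 H
  1 × N: 2 H
  1 × O: 1 H
  Total hydrogens = 13.
Molecular formula: C12H13NO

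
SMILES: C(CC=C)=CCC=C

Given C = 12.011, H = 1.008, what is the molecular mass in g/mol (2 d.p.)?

108.18

Molecular formula: C8H12.
M = 8×12.011 + 12×1.008 = 108.18 g/mol.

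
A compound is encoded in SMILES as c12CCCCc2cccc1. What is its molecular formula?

C10H12

Heavy atoms from the SMILES: 10 C.
Implicit hydrogens by atom environment:
  4 × C: 2 H each → 8
  4 × C (aromatic): 1 H each → 4
  2 × C (aromatic): no H
  Total hydrogens = 12.
Molecular formula: C10H12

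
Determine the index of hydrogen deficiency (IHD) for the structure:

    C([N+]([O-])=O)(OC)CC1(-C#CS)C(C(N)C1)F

Molecular formula from the SMILES: C9H13FN2O3S.
DoU = (2C + 2 + N − H − X)/2 = (2·9 + 2 + 2 − 13 − 1)/2 = 8/2 = 4.
(Structurally: 1 ring(s) + 3 π bond(s) = 4.)

4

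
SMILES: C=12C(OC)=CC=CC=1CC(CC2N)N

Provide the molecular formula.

Heavy atoms from the SMILES: 11 C, 2 N, 1 O.
Implicit hydrogens by atom environment:
  3 × C (aromatic): 1 H each → 3
  3 × C (aromatic): no H
  2 × C: 2 H each → 4
  2 × C: 1 H each → 2
  2 × N: 2 H each → 4
  1 × C: 3 H
  1 × O: no H
  Total hydrogens = 16.
Molecular formula: C11H16N2O

C11H16N2O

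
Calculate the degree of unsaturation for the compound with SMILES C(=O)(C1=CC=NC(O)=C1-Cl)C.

5

Molecular formula from the SMILES: C7H6ClNO2.
DoU = (2C + 2 + N − H − X)/2 = (2·7 + 2 + 1 − 6 − 1)/2 = 10/2 = 5.
(Structurally: 1 ring(s) + 4 π bond(s) = 5.)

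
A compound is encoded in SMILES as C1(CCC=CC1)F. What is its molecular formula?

C6H9F

Heavy atoms from the SMILES: 6 C, 1 F.
Implicit hydrogens by atom environment:
  3 × C: 2 H each → 6
  3 × C: 1 H each → 3
  1 × F: no H
  Total hydrogens = 9.
Molecular formula: C6H9F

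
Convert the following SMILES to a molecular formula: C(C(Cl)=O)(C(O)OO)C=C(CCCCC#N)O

Heavy atoms from the SMILES: 10 C, 1 Cl, 1 N, 5 O.
Implicit hydrogens by atom environment:
  4 × C: 2 H each → 8
  3 × C: 1 H each → 3
  3 × C: no H
  3 × O: 1 H each → 3
  2 × O: no H
  1 × Cl: no H
  1 × N: no H
  Total hydrogens = 14.
Molecular formula: C10H14ClNO5

C10H14ClNO5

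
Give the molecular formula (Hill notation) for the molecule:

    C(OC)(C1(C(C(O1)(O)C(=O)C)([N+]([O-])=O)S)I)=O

C7H8INO7S

Heavy atoms from the SMILES: 7 C, 1 I, 1 N, 7 O, 1 S.
Implicit hydrogens by atom environment:
  5 × C: no H
  5 × O: no H
  2 × C: 3 H each → 6
  1 × I: no H
  1 × N (charge +1): no H
  1 × O: 1 H
  1 × O (charge -1): no H
  1 × S: 1 H
  Total hydrogens = 8.
Molecular formula: C7H8INO7S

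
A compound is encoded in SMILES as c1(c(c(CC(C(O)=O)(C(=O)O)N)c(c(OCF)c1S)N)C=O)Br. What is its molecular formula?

C12H12BrFN2O6S

Heavy atoms from the SMILES: 1 Br, 12 C, 1 F, 2 N, 6 O, 1 S.
Implicit hydrogens by atom environment:
  6 × C (aromatic): no H
  4 × O: no H
  3 × C: no H
  2 × C: 2 H each → 4
  2 × N: 2 H each → 4
  2 × O: 1 H each → 2
  1 × Br: no H
  1 × C: 1 H
  1 × F: no H
  1 × S: 1 H
  Total hydrogens = 12.
Molecular formula: C12H12BrFN2O6S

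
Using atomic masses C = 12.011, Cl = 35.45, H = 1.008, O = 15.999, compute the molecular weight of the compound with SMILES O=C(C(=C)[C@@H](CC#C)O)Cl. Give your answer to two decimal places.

158.58

Molecular formula: C7H7ClO2.
M = 7×12.011 + 1×35.45 + 7×1.008 + 2×15.999 = 158.58 g/mol.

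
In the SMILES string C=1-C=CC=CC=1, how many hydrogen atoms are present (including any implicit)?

Hydrogens are implicit in SMILES; fill each atom to its normal valence:
  6 × C (aromatic): 1 H each → 6
  Total hydrogens = 6.

6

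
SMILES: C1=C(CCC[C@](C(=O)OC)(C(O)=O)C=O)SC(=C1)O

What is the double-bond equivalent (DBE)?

6

Molecular formula from the SMILES: C12H14O6S.
DoU = (2C + 2 + N − H − X)/2 = (2·12 + 2 + 0 − 14 − 0)/2 = 12/2 = 6.
(Structurally: 1 ring(s) + 5 π bond(s) = 6.)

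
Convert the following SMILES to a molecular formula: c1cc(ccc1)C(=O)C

C8H8O

Heavy atoms from the SMILES: 8 C, 1 O.
Implicit hydrogens by atom environment:
  5 × C (aromatic): 1 H each → 5
  1 × C: 3 H
  1 × C (aromatic): no H
  1 × C: no H
  1 × O: no H
  Total hydrogens = 8.
Molecular formula: C8H8O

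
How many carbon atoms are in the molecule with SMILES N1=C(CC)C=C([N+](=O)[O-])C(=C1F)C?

The symbol for carbon appears 8 times in the SMILES.

8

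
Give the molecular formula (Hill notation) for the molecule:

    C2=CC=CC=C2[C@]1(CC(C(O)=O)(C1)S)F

Heavy atoms from the SMILES: 11 C, 1 F, 2 O, 1 S.
Implicit hydrogens by atom environment:
  5 × C (aromatic): 1 H each → 5
  3 × C: no H
  2 × C: 2 H each → 4
  1 × C (aromatic): no H
  1 × F: no H
  1 × O: 1 H
  1 × O: no H
  1 × S: 1 H
  Total hydrogens = 11.
Molecular formula: C11H11FO2S

C11H11FO2S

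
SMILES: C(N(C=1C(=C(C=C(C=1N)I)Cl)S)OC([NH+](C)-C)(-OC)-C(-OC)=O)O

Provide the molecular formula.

Heavy atoms from the SMILES: 13 C, 1 Cl, 1 I, 3 N, 5 O, 1 S.
Implicit hydrogens by atom environment:
  5 × C (aromatic): no H
  4 × C: 3 H each → 12
  4 × O: no H
  2 × C: no H
  1 × C: 2 H
  1 × C (aromatic): 1 H
  1 × Cl: no H
  1 × I: no H
  1 × N: 2 H
  1 × N (charge +1): 1 H
  1 × N: no H
  1 × O: 1 H
  1 × S: 1 H
  Total hydrogens = 20.
Net charge +1.
Molecular formula: C13H20ClIN3O5S+

C13H20ClIN3O5S+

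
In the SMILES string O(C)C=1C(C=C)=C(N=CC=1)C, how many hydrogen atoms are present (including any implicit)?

Hydrogens are implicit in SMILES; fill each atom to its normal valence:
  3 × C (aromatic): no H
  2 × C: 3 H each → 6
  2 × C (aromatic): 1 H each → 2
  1 × C: 2 H
  1 × C: 1 H
  1 × N (aromatic): no H
  1 × O: no H
  Total hydrogens = 11.

11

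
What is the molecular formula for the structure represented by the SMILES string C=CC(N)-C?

C4H9N

Heavy atoms from the SMILES: 4 C, 1 N.
Implicit hydrogens by atom environment:
  2 × C: 1 H each → 2
  1 × C: 3 H
  1 × C: 2 H
  1 × N: 2 H
  Total hydrogens = 9.
Molecular formula: C4H9N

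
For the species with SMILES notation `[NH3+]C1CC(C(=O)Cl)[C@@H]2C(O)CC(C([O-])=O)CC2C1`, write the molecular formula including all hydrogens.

C12H18ClNO4

Heavy atoms from the SMILES: 12 C, 1 Cl, 1 N, 4 O.
Implicit hydrogens by atom environment:
  6 × C: 1 H each → 6
  4 × C: 2 H each → 8
  2 × C: no H
  2 × O: no H
  1 × Cl: no H
  1 × N (charge +1): 3 H
  1 × O: 1 H
  1 × O (charge -1): no H
  Total hydrogens = 18.
Molecular formula: C12H18ClNO4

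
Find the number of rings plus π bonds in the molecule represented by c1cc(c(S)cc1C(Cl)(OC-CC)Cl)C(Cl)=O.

Molecular formula from the SMILES: C11H11Cl3O2S.
DoU = (2C + 2 + N − H − X)/2 = (2·11 + 2 + 0 − 11 − 3)/2 = 10/2 = 5.
(Structurally: 1 ring(s) + 4 π bond(s) = 5.)

5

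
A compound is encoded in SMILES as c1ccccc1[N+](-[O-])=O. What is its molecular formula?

C6H5NO2

Heavy atoms from the SMILES: 6 C, 1 N, 2 O.
Implicit hydrogens by atom environment:
  5 × C (aromatic): 1 H each → 5
  1 × C (aromatic): no H
  1 × N (charge +1): no H
  1 × O: no H
  1 × O (charge -1): no H
  Total hydrogens = 5.
Molecular formula: C6H5NO2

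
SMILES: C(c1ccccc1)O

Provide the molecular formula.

C7H8O

Heavy atoms from the SMILES: 7 C, 1 O.
Implicit hydrogens by atom environment:
  5 × C (aromatic): 1 H each → 5
  1 × C: 2 H
  1 × C (aromatic): no H
  1 × O: 1 H
  Total hydrogens = 8.
Molecular formula: C7H8O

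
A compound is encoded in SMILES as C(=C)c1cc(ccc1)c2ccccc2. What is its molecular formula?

Heavy atoms from the SMILES: 14 C.
Implicit hydrogens by atom environment:
  9 × C (aromatic): 1 H each → 9
  3 × C (aromatic): no H
  1 × C: 2 H
  1 × C: 1 H
  Total hydrogens = 12.
Molecular formula: C14H12

C14H12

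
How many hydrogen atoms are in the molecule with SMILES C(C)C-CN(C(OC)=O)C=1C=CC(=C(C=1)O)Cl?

16

Hydrogens are implicit in SMILES; fill each atom to its normal valence:
  3 × C: 2 H each → 6
  3 × C (aromatic): 1 H each → 3
  3 × C (aromatic): no H
  2 × C: 3 H each → 6
  2 × O: no H
  1 × C: no H
  1 × Cl: no H
  1 × N: no H
  1 × O: 1 H
  Total hydrogens = 16.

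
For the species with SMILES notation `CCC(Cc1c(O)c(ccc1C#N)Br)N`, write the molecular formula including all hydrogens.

C11H13BrN2O

Heavy atoms from the SMILES: 1 Br, 11 C, 2 N, 1 O.
Implicit hydrogens by atom environment:
  4 × C (aromatic): no H
  2 × C: 2 H each → 4
  2 × C (aromatic): 1 H each → 2
  1 × Br: no H
  1 × C: 3 H
  1 × C: 1 H
  1 × C: no H
  1 × N: 2 H
  1 × N: no H
  1 × O: 1 H
  Total hydrogens = 13.
Molecular formula: C11H13BrN2O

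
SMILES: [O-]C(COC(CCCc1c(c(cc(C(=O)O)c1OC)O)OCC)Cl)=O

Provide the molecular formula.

C16H20ClO8-

Heavy atoms from the SMILES: 16 C, 1 Cl, 8 O.
Implicit hydrogens by atom environment:
  5 × C: 2 H each → 10
  5 × C (aromatic): no H
  5 × O: no H
  2 × C: 3 H each → 6
  2 × C: no H
  2 × O: 1 H each → 2
  1 × C (aromatic): 1 H
  1 × C: 1 H
  1 × Cl: no H
  1 × O (charge -1): no H
  Total hydrogens = 20.
Net charge -1.
Molecular formula: C16H20ClO8-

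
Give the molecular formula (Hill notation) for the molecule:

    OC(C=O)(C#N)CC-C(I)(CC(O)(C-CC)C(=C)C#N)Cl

C14H18ClIN2O3

Heavy atoms from the SMILES: 14 C, 1 Cl, 1 I, 2 N, 3 O.
Implicit hydrogens by atom environment:
  6 × C: 2 H each → 12
  6 × C: no H
  2 × N: no H
  2 × O: 1 H each → 2
  1 × C: 3 H
  1 × C: 1 H
  1 × Cl: no H
  1 × I: no H
  1 × O: no H
  Total hydrogens = 18.
Molecular formula: C14H18ClIN2O3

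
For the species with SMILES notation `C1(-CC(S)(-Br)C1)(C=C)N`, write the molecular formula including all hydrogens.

Heavy atoms from the SMILES: 1 Br, 6 C, 1 N, 1 S.
Implicit hydrogens by atom environment:
  3 × C: 2 H each → 6
  2 × C: no H
  1 × Br: no H
  1 × C: 1 H
  1 × N: 2 H
  1 × S: 1 H
  Total hydrogens = 10.
Molecular formula: C6H10BrNS

C6H10BrNS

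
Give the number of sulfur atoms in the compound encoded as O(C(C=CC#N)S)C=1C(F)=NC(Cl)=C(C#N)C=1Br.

1

The symbol for sulfur appears 1 time in the SMILES.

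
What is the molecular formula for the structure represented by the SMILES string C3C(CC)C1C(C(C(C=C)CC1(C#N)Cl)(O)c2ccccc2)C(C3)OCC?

C23H30ClNO2

Heavy atoms from the SMILES: 23 C, 1 Cl, 1 N, 2 O.
Implicit hydrogens by atom environment:
  6 × C: 2 H each → 12
  6 × C: 1 H each → 6
  5 × C (aromatic): 1 H each → 5
  3 × C: no H
  2 × C: 3 H each → 6
  1 × C (aromatic): no H
  1 × Cl: no H
  1 × N: no H
  1 × O: 1 H
  1 × O: no H
  Total hydrogens = 30.
Molecular formula: C23H30ClNO2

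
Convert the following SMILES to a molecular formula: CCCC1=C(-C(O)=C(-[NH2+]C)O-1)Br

Heavy atoms from the SMILES: 1 Br, 8 C, 1 N, 2 O.
Implicit hydrogens by atom environment:
  4 × C (aromatic): no H
  2 × C: 3 H each → 6
  2 × C: 2 H each → 4
  1 × Br: no H
  1 × N (charge +1): 2 H
  1 × O: 1 H
  1 × O (aromatic): no H
  Total hydrogens = 13.
Net charge +1.
Molecular formula: C8H13BrNO2+

C8H13BrNO2+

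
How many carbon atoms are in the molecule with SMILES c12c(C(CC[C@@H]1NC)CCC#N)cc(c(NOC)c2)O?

The symbol for carbon appears 15 times in the SMILES. Lowercase c denotes aromatic carbon and counts toward C.

15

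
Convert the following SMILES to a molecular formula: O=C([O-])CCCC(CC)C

Heavy atoms from the SMILES: 8 C, 2 O.
Implicit hydrogens by atom environment:
  4 × C: 2 H each → 8
  2 × C: 3 H each → 6
  1 × C: 1 H
  1 × C: no H
  1 × O: no H
  1 × O (charge -1): no H
  Total hydrogens = 15.
Net charge -1.
Molecular formula: C8H15O2-

C8H15O2-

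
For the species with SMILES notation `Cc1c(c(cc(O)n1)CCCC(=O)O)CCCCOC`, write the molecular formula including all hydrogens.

Heavy atoms from the SMILES: 15 C, 1 N, 4 O.
Implicit hydrogens by atom environment:
  7 × C: 2 H each → 14
  4 × C (aromatic): no H
  2 × C: 3 H each → 6
  2 × O: 1 H each → 2
  2 × O: no H
  1 × C (aromatic): 1 H
  1 × C: no H
  1 × N (aromatic): no H
  Total hydrogens = 23.
Molecular formula: C15H23NO4

C15H23NO4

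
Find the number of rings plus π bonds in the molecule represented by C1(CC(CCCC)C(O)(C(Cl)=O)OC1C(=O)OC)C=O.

Molecular formula from the SMILES: C13H19ClO6.
DoU = (2C + 2 + N − H − X)/2 = (2·13 + 2 + 0 − 19 − 1)/2 = 8/2 = 4.
(Structurally: 1 ring(s) + 3 π bond(s) = 4.)

4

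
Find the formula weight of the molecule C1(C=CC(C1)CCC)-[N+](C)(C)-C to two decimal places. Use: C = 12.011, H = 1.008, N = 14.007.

168.30

Molecular formula: C11H22N+.
M = 11×12.011 + 22×1.008 + 1×14.007 = 168.30 g/mol.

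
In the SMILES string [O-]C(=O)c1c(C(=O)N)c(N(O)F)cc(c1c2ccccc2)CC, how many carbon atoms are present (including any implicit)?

16

The symbol for carbon appears 16 times in the SMILES. Lowercase c denotes aromatic carbon and counts toward C.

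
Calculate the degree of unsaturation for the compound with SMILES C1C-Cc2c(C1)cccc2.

5

Molecular formula from the SMILES: C10H12.
DoU = (2C + 2 + N − H − X)/2 = (2·10 + 2 + 0 − 12 − 0)/2 = 10/2 = 5.
(Structurally: 2 ring(s) + 3 π bond(s) = 5.)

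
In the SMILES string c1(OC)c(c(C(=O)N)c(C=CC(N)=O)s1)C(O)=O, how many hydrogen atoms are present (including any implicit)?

10

Hydrogens are implicit in SMILES; fill each atom to its normal valence:
  4 × C (aromatic): no H
  4 × O: no H
  3 × C: no H
  2 × C: 1 H each → 2
  2 × N: 2 H each → 4
  1 × C: 3 H
  1 × O: 1 H
  1 × S (aromatic): no H
  Total hydrogens = 10.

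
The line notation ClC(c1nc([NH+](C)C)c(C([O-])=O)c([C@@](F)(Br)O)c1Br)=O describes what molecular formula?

Heavy atoms from the SMILES: 2 Br, 10 C, 1 Cl, 1 F, 2 N, 4 O.
Implicit hydrogens by atom environment:
  5 × C (aromatic): no H
  3 × C: no H
  2 × Br: no H
  2 × C: 3 H each → 6
  2 × O: no H
  1 × Cl: no H
  1 × F: no H
  1 × N (charge +1): 1 H
  1 × N (aromatic): no H
  1 × O: 1 H
  1 × O (charge -1): no H
  Total hydrogens = 8.
Molecular formula: C10H8Br2ClFN2O4

C10H8Br2ClFN2O4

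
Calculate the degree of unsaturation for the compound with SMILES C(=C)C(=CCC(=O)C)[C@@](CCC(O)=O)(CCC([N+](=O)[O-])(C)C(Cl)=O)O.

Molecular formula from the SMILES: C16H22ClNO7.
DoU = (2C + 2 + N − H − X)/2 = (2·16 + 2 + 1 − 22 − 1)/2 = 12/2 = 6.
(Structurally: 0 ring(s) + 6 π bond(s) = 6.)

6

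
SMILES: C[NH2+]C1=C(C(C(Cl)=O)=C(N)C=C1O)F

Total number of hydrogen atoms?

9

Hydrogens are implicit in SMILES; fill each atom to its normal valence:
  5 × C (aromatic): no H
  1 × C: 3 H
  1 × C (aromatic): 1 H
  1 × C: no H
  1 × Cl: no H
  1 × F: no H
  1 × N: 2 H
  1 × N (charge +1): 2 H
  1 × O: 1 H
  1 × O: no H
  Total hydrogens = 9.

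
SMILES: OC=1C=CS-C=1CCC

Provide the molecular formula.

Heavy atoms from the SMILES: 7 C, 1 O, 1 S.
Implicit hydrogens by atom environment:
  2 × C: 2 H each → 4
  2 × C (aromatic): 1 H each → 2
  2 × C (aromatic): no H
  1 × C: 3 H
  1 × O: 1 H
  1 × S (aromatic): no H
  Total hydrogens = 10.
Molecular formula: C7H10OS

C7H10OS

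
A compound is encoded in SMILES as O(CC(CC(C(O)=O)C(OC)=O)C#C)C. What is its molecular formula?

Heavy atoms from the SMILES: 10 C, 5 O.
Implicit hydrogens by atom environment:
  4 × O: no H
  3 × C: 1 H each → 3
  3 × C: no H
  2 × C: 3 H each → 6
  2 × C: 2 H each → 4
  1 × O: 1 H
  Total hydrogens = 14.
Molecular formula: C10H14O5

C10H14O5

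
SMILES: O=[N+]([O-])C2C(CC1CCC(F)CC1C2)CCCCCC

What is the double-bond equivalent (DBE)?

Molecular formula from the SMILES: C16H28FNO2.
DoU = (2C + 2 + N − H − X)/2 = (2·16 + 2 + 1 − 28 − 1)/2 = 6/2 = 3.
(Structurally: 2 ring(s) + 1 π bond(s) = 3.)

3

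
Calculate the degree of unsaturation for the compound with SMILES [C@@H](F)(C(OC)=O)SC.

1

Molecular formula from the SMILES: C4H7FO2S.
DoU = (2C + 2 + N − H − X)/2 = (2·4 + 2 + 0 − 7 − 1)/2 = 2/2 = 1.
(Structurally: 0 ring(s) + 1 π bond(s) = 1.)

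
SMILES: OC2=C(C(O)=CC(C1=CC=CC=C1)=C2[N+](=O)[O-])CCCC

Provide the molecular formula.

C16H17NO4

Heavy atoms from the SMILES: 16 C, 1 N, 4 O.
Implicit hydrogens by atom environment:
  6 × C (aromatic): 1 H each → 6
  6 × C (aromatic): no H
  3 × C: 2 H each → 6
  2 × O: 1 H each → 2
  1 × C: 3 H
  1 × N (charge +1): no H
  1 × O: no H
  1 × O (charge -1): no H
  Total hydrogens = 17.
Molecular formula: C16H17NO4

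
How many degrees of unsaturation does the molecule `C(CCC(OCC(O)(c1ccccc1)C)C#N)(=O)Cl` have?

Molecular formula from the SMILES: C14H16ClNO3.
DoU = (2C + 2 + N − H − X)/2 = (2·14 + 2 + 1 − 16 − 1)/2 = 14/2 = 7.
(Structurally: 1 ring(s) + 6 π bond(s) = 7.)

7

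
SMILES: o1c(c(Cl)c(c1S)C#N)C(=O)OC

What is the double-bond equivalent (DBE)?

Molecular formula from the SMILES: C7H4ClNO3S.
DoU = (2C + 2 + N − H − X)/2 = (2·7 + 2 + 1 − 4 − 1)/2 = 12/2 = 6.
(Structurally: 1 ring(s) + 5 π bond(s) = 6.)

6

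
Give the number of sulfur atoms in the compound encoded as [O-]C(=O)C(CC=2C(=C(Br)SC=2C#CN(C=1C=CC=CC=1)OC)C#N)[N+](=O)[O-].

1

The symbol for sulfur appears 1 time in the SMILES.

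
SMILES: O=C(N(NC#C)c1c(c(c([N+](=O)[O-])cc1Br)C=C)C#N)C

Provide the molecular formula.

C13H9BrN4O3

Heavy atoms from the SMILES: 1 Br, 13 C, 4 N, 3 O.
Implicit hydrogens by atom environment:
  5 × C (aromatic): no H
  3 × C: no H
  2 × C: 1 H each → 2
  2 × N: no H
  2 × O: no H
  1 × Br: no H
  1 × C: 3 H
  1 × C: 2 H
  1 × C (aromatic): 1 H
  1 × N: 1 H
  1 × N (charge +1): no H
  1 × O (charge -1): no H
  Total hydrogens = 9.
Molecular formula: C13H9BrN4O3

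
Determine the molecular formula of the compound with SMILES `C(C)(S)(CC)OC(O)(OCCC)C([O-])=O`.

Heavy atoms from the SMILES: 9 C, 5 O, 1 S.
Implicit hydrogens by atom environment:
  3 × C: 3 H each → 9
  3 × C: 2 H each → 6
  3 × C: no H
  3 × O: no H
  1 × O: 1 H
  1 × O (charge -1): no H
  1 × S: 1 H
  Total hydrogens = 17.
Net charge -1.
Molecular formula: C9H17O5S-

C9H17O5S-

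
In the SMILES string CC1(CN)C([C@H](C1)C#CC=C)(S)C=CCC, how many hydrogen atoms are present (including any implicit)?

21

Hydrogens are implicit in SMILES; fill each atom to its normal valence:
  4 × C: 2 H each → 8
  4 × C: 1 H each → 4
  4 × C: no H
  2 × C: 3 H each → 6
  1 × N: 2 H
  1 × S: 1 H
  Total hydrogens = 21.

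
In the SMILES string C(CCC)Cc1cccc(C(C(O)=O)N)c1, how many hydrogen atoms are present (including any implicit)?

Hydrogens are implicit in SMILES; fill each atom to its normal valence:
  4 × C: 2 H each → 8
  4 × C (aromatic): 1 H each → 4
  2 × C (aromatic): no H
  1 × C: 3 H
  1 × C: 1 H
  1 × C: no H
  1 × N: 2 H
  1 × O: 1 H
  1 × O: no H
  Total hydrogens = 19.

19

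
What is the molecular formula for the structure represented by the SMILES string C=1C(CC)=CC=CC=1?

Heavy atoms from the SMILES: 8 C.
Implicit hydrogens by atom environment:
  5 × C (aromatic): 1 H each → 5
  1 × C: 3 H
  1 × C: 2 H
  1 × C (aromatic): no H
  Total hydrogens = 10.
Molecular formula: C8H10

C8H10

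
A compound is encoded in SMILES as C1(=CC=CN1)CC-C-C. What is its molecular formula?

C8H13N

Heavy atoms from the SMILES: 8 C, 1 N.
Implicit hydrogens by atom environment:
  3 × C: 2 H each → 6
  3 × C (aromatic): 1 H each → 3
  1 × C: 3 H
  1 × C (aromatic): no H
  1 × N (aromatic): 1 H
  Total hydrogens = 13.
Molecular formula: C8H13N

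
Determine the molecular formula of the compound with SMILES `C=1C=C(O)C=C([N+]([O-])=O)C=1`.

Heavy atoms from the SMILES: 6 C, 1 N, 3 O.
Implicit hydrogens by atom environment:
  4 × C (aromatic): 1 H each → 4
  2 × C (aromatic): no H
  1 × N (charge +1): no H
  1 × O: 1 H
  1 × O: no H
  1 × O (charge -1): no H
  Total hydrogens = 5.
Molecular formula: C6H5NO3

C6H5NO3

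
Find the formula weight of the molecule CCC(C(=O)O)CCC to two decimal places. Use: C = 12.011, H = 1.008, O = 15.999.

130.19

Molecular formula: C7H14O2.
M = 7×12.011 + 14×1.008 + 2×15.999 = 130.19 g/mol.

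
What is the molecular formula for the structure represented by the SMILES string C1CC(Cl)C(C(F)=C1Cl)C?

Heavy atoms from the SMILES: 7 C, 2 Cl, 1 F.
Implicit hydrogens by atom environment:
  2 × C: 2 H each → 4
  2 × C: 1 H each → 2
  2 × C: no H
  2 × Cl: no H
  1 × C: 3 H
  1 × F: no H
  Total hydrogens = 9.
Molecular formula: C7H9Cl2F

C7H9Cl2F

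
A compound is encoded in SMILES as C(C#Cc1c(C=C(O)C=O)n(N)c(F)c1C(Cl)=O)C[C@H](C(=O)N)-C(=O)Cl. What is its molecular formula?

C15H12Cl2FN3O5

Heavy atoms from the SMILES: 15 C, 2 Cl, 1 F, 3 N, 5 O.
Implicit hydrogens by atom environment:
  6 × C: no H
  4 × C (aromatic): no H
  4 × O: no H
  3 × C: 1 H each → 3
  2 × C: 2 H each → 4
  2 × Cl: no H
  2 × N: 2 H each → 4
  1 × F: no H
  1 × N (aromatic): no H
  1 × O: 1 H
  Total hydrogens = 12.
Molecular formula: C15H12Cl2FN3O5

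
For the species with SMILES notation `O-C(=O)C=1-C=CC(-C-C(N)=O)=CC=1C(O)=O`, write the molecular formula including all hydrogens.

Heavy atoms from the SMILES: 10 C, 1 N, 5 O.
Implicit hydrogens by atom environment:
  3 × C (aromatic): 1 H each → 3
  3 × C (aromatic): no H
  3 × C: no H
  3 × O: no H
  2 × O: 1 H each → 2
  1 × C: 2 H
  1 × N: 2 H
  Total hydrogens = 9.
Molecular formula: C10H9NO5

C10H9NO5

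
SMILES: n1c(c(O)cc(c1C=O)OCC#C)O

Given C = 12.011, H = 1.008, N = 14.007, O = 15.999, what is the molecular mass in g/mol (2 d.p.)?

193.16

Molecular formula: C9H7NO4.
M = 9×12.011 + 7×1.008 + 1×14.007 + 4×15.999 = 193.16 g/mol.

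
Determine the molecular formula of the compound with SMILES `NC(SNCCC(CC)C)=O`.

C7H16N2OS

Heavy atoms from the SMILES: 7 C, 2 N, 1 O, 1 S.
Implicit hydrogens by atom environment:
  3 × C: 2 H each → 6
  2 × C: 3 H each → 6
  1 × C: 1 H
  1 × C: no H
  1 × N: 2 H
  1 × N: 1 H
  1 × O: no H
  1 × S: no H
  Total hydrogens = 16.
Molecular formula: C7H16N2OS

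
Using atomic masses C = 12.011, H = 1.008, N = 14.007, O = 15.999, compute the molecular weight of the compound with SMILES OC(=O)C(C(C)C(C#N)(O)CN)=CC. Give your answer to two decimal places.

Molecular formula: C9H14N2O3.
M = 9×12.011 + 14×1.008 + 2×14.007 + 3×15.999 = 198.22 g/mol.

198.22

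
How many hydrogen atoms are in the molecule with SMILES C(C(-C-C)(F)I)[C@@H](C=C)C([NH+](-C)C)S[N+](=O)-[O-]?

19

Hydrogens are implicit in SMILES; fill each atom to its normal valence:
  3 × C: 3 H each → 9
  3 × C: 2 H each → 6
  3 × C: 1 H each → 3
  1 × C: no H
  1 × F: no H
  1 × I: no H
  1 × N (charge +1): 1 H
  1 × N (charge +1): no H
  1 × O: no H
  1 × O (charge -1): no H
  1 × S: no H
  Total hydrogens = 19.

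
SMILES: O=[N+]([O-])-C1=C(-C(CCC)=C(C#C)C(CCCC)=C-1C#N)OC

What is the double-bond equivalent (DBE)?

Molecular formula from the SMILES: C17H20N2O3.
DoU = (2C + 2 + N − H − X)/2 = (2·17 + 2 + 2 − 20 − 0)/2 = 18/2 = 9.
(Structurally: 1 ring(s) + 8 π bond(s) = 9.)

9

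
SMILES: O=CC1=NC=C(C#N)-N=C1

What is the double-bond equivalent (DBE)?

Molecular formula from the SMILES: C6H3N3O.
DoU = (2C + 2 + N − H − X)/2 = (2·6 + 2 + 3 − 3 − 0)/2 = 14/2 = 7.
(Structurally: 1 ring(s) + 6 π bond(s) = 7.)

7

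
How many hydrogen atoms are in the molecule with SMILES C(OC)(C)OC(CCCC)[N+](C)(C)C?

26

Hydrogens are implicit in SMILES; fill each atom to its normal valence:
  6 × C: 3 H each → 18
  3 × C: 2 H each → 6
  2 × C: 1 H each → 2
  2 × O: no H
  1 × N (charge +1): no H
  Total hydrogens = 26.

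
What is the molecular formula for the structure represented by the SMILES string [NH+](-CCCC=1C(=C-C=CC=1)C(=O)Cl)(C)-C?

Heavy atoms from the SMILES: 12 C, 1 Cl, 1 N, 1 O.
Implicit hydrogens by atom environment:
  4 × C (aromatic): 1 H each → 4
  3 × C: 2 H each → 6
  2 × C: 3 H each → 6
  2 × C (aromatic): no H
  1 × C: no H
  1 × Cl: no H
  1 × N (charge +1): 1 H
  1 × O: no H
  Total hydrogens = 17.
Net charge +1.
Molecular formula: C12H17ClNO+

C12H17ClNO+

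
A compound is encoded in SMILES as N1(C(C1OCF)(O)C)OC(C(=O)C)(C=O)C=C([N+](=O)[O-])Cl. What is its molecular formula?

C10H12ClFN2O7

Heavy atoms from the SMILES: 10 C, 1 Cl, 1 F, 2 N, 7 O.
Implicit hydrogens by atom environment:
  5 × O: no H
  4 × C: no H
  3 × C: 1 H each → 3
  2 × C: 3 H each → 6
  1 × C: 2 H
  1 × Cl: no H
  1 × F: no H
  1 × N: no H
  1 × N (charge +1): no H
  1 × O: 1 H
  1 × O (charge -1): no H
  Total hydrogens = 12.
Molecular formula: C10H12ClFN2O7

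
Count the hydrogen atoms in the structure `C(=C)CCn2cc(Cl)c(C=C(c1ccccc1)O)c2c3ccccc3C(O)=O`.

Hydrogens are implicit in SMILES; fill each atom to its normal valence:
  10 × C (aromatic): 1 H each → 10
  6 × C (aromatic): no H
  3 × C: 2 H each → 6
  2 × C: 1 H each → 2
  2 × C: no H
  2 × O: 1 H each → 2
  1 × Cl: no H
  1 × N (aromatic): no H
  1 × O: no H
  Total hydrogens = 20.

20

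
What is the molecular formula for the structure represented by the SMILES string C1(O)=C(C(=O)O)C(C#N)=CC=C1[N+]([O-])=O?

C8H4N2O5

Heavy atoms from the SMILES: 8 C, 2 N, 5 O.
Implicit hydrogens by atom environment:
  4 × C (aromatic): no H
  2 × C (aromatic): 1 H each → 2
  2 × C: no H
  2 × O: 1 H each → 2
  2 × O: no H
  1 × N: no H
  1 × N (charge +1): no H
  1 × O (charge -1): no H
  Total hydrogens = 4.
Molecular formula: C8H4N2O5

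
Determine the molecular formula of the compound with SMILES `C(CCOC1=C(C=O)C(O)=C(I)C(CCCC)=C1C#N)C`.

Heavy atoms from the SMILES: 16 C, 1 I, 1 N, 3 O.
Implicit hydrogens by atom environment:
  6 × C: 2 H each → 12
  6 × C (aromatic): no H
  2 × C: 3 H each → 6
  2 × O: no H
  1 × C: 1 H
  1 × C: no H
  1 × I: no H
  1 × N: no H
  1 × O: 1 H
  Total hydrogens = 20.
Molecular formula: C16H20INO3

C16H20INO3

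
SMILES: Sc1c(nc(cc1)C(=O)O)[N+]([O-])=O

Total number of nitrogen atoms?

The symbol for nitrogen appears 2 times in the SMILES.

2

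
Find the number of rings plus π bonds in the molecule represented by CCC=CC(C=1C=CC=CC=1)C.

Molecular formula from the SMILES: C12H16.
DoU = (2C + 2 + N − H − X)/2 = (2·12 + 2 + 0 − 16 − 0)/2 = 10/2 = 5.
(Structurally: 1 ring(s) + 4 π bond(s) = 5.)

5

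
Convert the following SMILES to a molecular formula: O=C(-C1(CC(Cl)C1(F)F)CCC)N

Heavy atoms from the SMILES: 8 C, 1 Cl, 2 F, 1 N, 1 O.
Implicit hydrogens by atom environment:
  3 × C: 2 H each → 6
  3 × C: no H
  2 × F: no H
  1 × C: 3 H
  1 × C: 1 H
  1 × Cl: no H
  1 × N: 2 H
  1 × O: no H
  Total hydrogens = 12.
Molecular formula: C8H12ClF2NO

C8H12ClF2NO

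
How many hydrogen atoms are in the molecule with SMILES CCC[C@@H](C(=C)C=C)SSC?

Hydrogens are implicit in SMILES; fill each atom to its normal valence:
  4 × C: 2 H each → 8
  2 × C: 3 H each → 6
  2 × C: 1 H each → 2
  2 × S: no H
  1 × C: no H
  Total hydrogens = 16.

16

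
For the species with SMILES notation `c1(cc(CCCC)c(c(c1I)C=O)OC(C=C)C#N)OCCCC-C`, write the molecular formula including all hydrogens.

C20H26INO3

Heavy atoms from the SMILES: 20 C, 1 I, 1 N, 3 O.
Implicit hydrogens by atom environment:
  8 × C: 2 H each → 16
  5 × C (aromatic): no H
  3 × C: 1 H each → 3
  3 × O: no H
  2 × C: 3 H each → 6
  1 × C (aromatic): 1 H
  1 × C: no H
  1 × I: no H
  1 × N: no H
  Total hydrogens = 26.
Molecular formula: C20H26INO3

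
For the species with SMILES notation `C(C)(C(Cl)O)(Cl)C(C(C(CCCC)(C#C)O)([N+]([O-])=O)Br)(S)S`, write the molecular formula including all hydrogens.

Heavy atoms from the SMILES: 1 Br, 12 C, 2 Cl, 1 N, 4 O, 2 S.
Implicit hydrogens by atom environment:
  5 × C: no H
  3 × C: 2 H each → 6
  2 × C: 3 H each → 6
  2 × C: 1 H each → 2
  2 × Cl: no H
  2 × O: 1 H each → 2
  2 × S: 1 H each → 2
  1 × Br: no H
  1 × N (charge +1): no H
  1 × O: no H
  1 × O (charge -1): no H
  Total hydrogens = 18.
Molecular formula: C12H18BrCl2NO4S2

C12H18BrCl2NO4S2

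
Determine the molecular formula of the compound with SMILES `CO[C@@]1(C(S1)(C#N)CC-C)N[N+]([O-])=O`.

C7H11N3O3S

Heavy atoms from the SMILES: 7 C, 3 N, 3 O, 1 S.
Implicit hydrogens by atom environment:
  3 × C: no H
  2 × C: 3 H each → 6
  2 × C: 2 H each → 4
  2 × O: no H
  1 × N: 1 H
  1 × N: no H
  1 × N (charge +1): no H
  1 × O (charge -1): no H
  1 × S: no H
  Total hydrogens = 11.
Molecular formula: C7H11N3O3S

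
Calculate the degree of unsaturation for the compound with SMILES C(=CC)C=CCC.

2

Molecular formula from the SMILES: C7H12.
DoU = (2C + 2 + N − H − X)/2 = (2·7 + 2 + 0 − 12 − 0)/2 = 4/2 = 2.
(Structurally: 0 ring(s) + 2 π bond(s) = 2.)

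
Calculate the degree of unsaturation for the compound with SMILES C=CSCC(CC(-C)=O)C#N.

Molecular formula from the SMILES: C8H11NOS.
DoU = (2C + 2 + N − H − X)/2 = (2·8 + 2 + 1 − 11 − 0)/2 = 8/2 = 4.
(Structurally: 0 ring(s) + 4 π bond(s) = 4.)

4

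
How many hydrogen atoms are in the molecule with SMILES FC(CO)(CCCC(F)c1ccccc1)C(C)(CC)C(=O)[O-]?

Hydrogens are implicit in SMILES; fill each atom to its normal valence:
  5 × C: 2 H each → 10
  5 × C (aromatic): 1 H each → 5
  3 × C: no H
  2 × C: 3 H each → 6
  2 × F: no H
  1 × C: 1 H
  1 × C (aromatic): no H
  1 × O: 1 H
  1 × O: no H
  1 × O (charge -1): no H
  Total hydrogens = 23.

23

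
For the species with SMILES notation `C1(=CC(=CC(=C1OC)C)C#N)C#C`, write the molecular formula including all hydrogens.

Heavy atoms from the SMILES: 11 C, 1 N, 1 O.
Implicit hydrogens by atom environment:
  4 × C (aromatic): no H
  2 × C: 3 H each → 6
  2 × C (aromatic): 1 H each → 2
  2 × C: no H
  1 × C: 1 H
  1 × N: no H
  1 × O: no H
  Total hydrogens = 9.
Molecular formula: C11H9NO

C11H9NO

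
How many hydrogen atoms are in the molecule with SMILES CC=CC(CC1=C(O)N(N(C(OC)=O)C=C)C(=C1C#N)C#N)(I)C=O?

Hydrogens are implicit in SMILES; fill each atom to its normal valence:
  4 × C: 1 H each → 4
  4 × C (aromatic): no H
  4 × C: no H
  3 × N: no H
  3 × O: no H
  2 × C: 3 H each → 6
  2 × C: 2 H each → 4
  1 × I: no H
  1 × N (aromatic): no H
  1 × O: 1 H
  Total hydrogens = 15.

15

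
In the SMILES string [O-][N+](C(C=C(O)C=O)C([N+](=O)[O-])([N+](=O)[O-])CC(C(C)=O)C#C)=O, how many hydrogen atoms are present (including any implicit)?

Hydrogens are implicit in SMILES; fill each atom to its normal valence:
  5 × C: 1 H each → 5
  5 × O: no H
  4 × C: no H
  3 × N (charge +1): no H
  3 × O (charge -1): no H
  1 × C: 3 H
  1 × C: 2 H
  1 × O: 1 H
  Total hydrogens = 11.

11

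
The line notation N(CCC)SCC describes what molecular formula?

C5H13NS

Heavy atoms from the SMILES: 5 C, 1 N, 1 S.
Implicit hydrogens by atom environment:
  3 × C: 2 H each → 6
  2 × C: 3 H each → 6
  1 × N: 1 H
  1 × S: no H
  Total hydrogens = 13.
Molecular formula: C5H13NS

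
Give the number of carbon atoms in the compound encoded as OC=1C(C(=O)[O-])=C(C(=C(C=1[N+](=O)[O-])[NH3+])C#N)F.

8

The symbol for carbon appears 8 times in the SMILES.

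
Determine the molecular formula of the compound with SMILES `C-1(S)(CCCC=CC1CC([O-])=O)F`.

C9H12FO2S-

Heavy atoms from the SMILES: 9 C, 1 F, 2 O, 1 S.
Implicit hydrogens by atom environment:
  4 × C: 2 H each → 8
  3 × C: 1 H each → 3
  2 × C: no H
  1 × F: no H
  1 × O: no H
  1 × O (charge -1): no H
  1 × S: 1 H
  Total hydrogens = 12.
Net charge -1.
Molecular formula: C9H12FO2S-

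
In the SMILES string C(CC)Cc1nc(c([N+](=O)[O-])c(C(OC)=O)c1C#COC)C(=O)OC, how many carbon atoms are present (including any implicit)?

The symbol for carbon appears 16 times in the SMILES. Lowercase c denotes aromatic carbon and counts toward C.

16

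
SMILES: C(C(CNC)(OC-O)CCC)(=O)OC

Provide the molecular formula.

Heavy atoms from the SMILES: 9 C, 1 N, 4 O.
Implicit hydrogens by atom environment:
  4 × C: 2 H each → 8
  3 × C: 3 H each → 9
  3 × O: no H
  2 × C: no H
  1 × N: 1 H
  1 × O: 1 H
  Total hydrogens = 19.
Molecular formula: C9H19NO4

C9H19NO4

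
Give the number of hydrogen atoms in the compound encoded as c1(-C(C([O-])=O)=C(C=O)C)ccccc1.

Hydrogens are implicit in SMILES; fill each atom to its normal valence:
  5 × C (aromatic): 1 H each → 5
  3 × C: no H
  2 × O: no H
  1 × C: 3 H
  1 × C: 1 H
  1 × C (aromatic): no H
  1 × O (charge -1): no H
  Total hydrogens = 9.

9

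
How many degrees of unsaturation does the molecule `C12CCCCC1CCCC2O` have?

Molecular formula from the SMILES: C10H18O.
DoU = (2C + 2 + N − H − X)/2 = (2·10 + 2 + 0 − 18 − 0)/2 = 4/2 = 2.
(Structurally: 2 ring(s) + 0 π bond(s) = 2.)

2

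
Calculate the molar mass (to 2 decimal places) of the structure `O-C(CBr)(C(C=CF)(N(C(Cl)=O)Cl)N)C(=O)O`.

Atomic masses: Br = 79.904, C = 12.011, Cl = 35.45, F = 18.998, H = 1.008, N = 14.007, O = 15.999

Molecular formula: C7H8BrCl2FN2O4.
M = 1×79.904 + 7×12.011 + 2×35.45 + 1×18.998 + 8×1.008 + 2×14.007 + 4×15.999 = 353.95 g/mol.

353.95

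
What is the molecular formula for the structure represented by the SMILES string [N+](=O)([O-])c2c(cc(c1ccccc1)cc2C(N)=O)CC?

Heavy atoms from the SMILES: 15 C, 2 N, 3 O.
Implicit hydrogens by atom environment:
  7 × C (aromatic): 1 H each → 7
  5 × C (aromatic): no H
  2 × O: no H
  1 × C: 3 H
  1 × C: 2 H
  1 × C: no H
  1 × N: 2 H
  1 × N (charge +1): no H
  1 × O (charge -1): no H
  Total hydrogens = 14.
Molecular formula: C15H14N2O3

C15H14N2O3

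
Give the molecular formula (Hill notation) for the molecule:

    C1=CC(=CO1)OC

C5H6O2

Heavy atoms from the SMILES: 5 C, 2 O.
Implicit hydrogens by atom environment:
  3 × C (aromatic): 1 H each → 3
  1 × C: 3 H
  1 × C (aromatic): no H
  1 × O (aromatic): no H
  1 × O: no H
  Total hydrogens = 6.
Molecular formula: C5H6O2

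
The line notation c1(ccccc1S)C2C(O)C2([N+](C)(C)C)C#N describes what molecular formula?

Heavy atoms from the SMILES: 13 C, 2 N, 1 O, 1 S.
Implicit hydrogens by atom environment:
  4 × C (aromatic): 1 H each → 4
  3 × C: 3 H each → 9
  2 × C: 1 H each → 2
  2 × C: no H
  2 × C (aromatic): no H
  1 × N: no H
  1 × N (charge +1): no H
  1 × O: 1 H
  1 × S: 1 H
  Total hydrogens = 17.
Net charge +1.
Molecular formula: C13H17N2OS+

C13H17N2OS+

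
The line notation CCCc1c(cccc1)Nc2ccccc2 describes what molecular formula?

C15H17N

Heavy atoms from the SMILES: 15 C, 1 N.
Implicit hydrogens by atom environment:
  9 × C (aromatic): 1 H each → 9
  3 × C (aromatic): no H
  2 × C: 2 H each → 4
  1 × C: 3 H
  1 × N: 1 H
  Total hydrogens = 17.
Molecular formula: C15H17N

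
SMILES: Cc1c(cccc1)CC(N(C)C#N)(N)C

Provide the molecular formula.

Heavy atoms from the SMILES: 12 C, 3 N.
Implicit hydrogens by atom environment:
  4 × C (aromatic): 1 H each → 4
  3 × C: 3 H each → 9
  2 × C: no H
  2 × C (aromatic): no H
  2 × N: no H
  1 × C: 2 H
  1 × N: 2 H
  Total hydrogens = 17.
Molecular formula: C12H17N3

C12H17N3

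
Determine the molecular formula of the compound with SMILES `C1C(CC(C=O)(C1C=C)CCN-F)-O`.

Heavy atoms from the SMILES: 10 C, 1 F, 1 N, 2 O.
Implicit hydrogens by atom environment:
  5 × C: 2 H each → 10
  4 × C: 1 H each → 4
  1 × C: no H
  1 × F: no H
  1 × N: 1 H
  1 × O: 1 H
  1 × O: no H
  Total hydrogens = 16.
Molecular formula: C10H16FNO2

C10H16FNO2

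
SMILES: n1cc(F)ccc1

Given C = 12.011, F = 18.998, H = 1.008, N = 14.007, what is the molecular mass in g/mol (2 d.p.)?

Molecular formula: C5H4FN.
M = 5×12.011 + 1×18.998 + 4×1.008 + 1×14.007 = 97.09 g/mol.

97.09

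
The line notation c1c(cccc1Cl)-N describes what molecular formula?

Heavy atoms from the SMILES: 6 C, 1 Cl, 1 N.
Implicit hydrogens by atom environment:
  4 × C (aromatic): 1 H each → 4
  2 × C (aromatic): no H
  1 × Cl: no H
  1 × N: 2 H
  Total hydrogens = 6.
Molecular formula: C6H6ClN

C6H6ClN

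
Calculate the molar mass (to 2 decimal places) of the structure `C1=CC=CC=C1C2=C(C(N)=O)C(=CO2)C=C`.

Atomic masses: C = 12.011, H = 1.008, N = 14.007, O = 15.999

213.24

Molecular formula: C13H11NO2.
M = 13×12.011 + 11×1.008 + 1×14.007 + 2×15.999 = 213.24 g/mol.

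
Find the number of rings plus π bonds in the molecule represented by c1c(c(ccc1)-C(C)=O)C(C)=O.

Molecular formula from the SMILES: C10H10O2.
DoU = (2C + 2 + N − H − X)/2 = (2·10 + 2 + 0 − 10 − 0)/2 = 12/2 = 6.
(Structurally: 1 ring(s) + 5 π bond(s) = 6.)

6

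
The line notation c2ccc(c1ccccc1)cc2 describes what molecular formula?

C12H10

Heavy atoms from the SMILES: 12 C.
Implicit hydrogens by atom environment:
  10 × C (aromatic): 1 H each → 10
  2 × C (aromatic): no H
  Total hydrogens = 10.
Molecular formula: C12H10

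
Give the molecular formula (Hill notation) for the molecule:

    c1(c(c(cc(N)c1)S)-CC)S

C8H11NS2

Heavy atoms from the SMILES: 8 C, 1 N, 2 S.
Implicit hydrogens by atom environment:
  4 × C (aromatic): no H
  2 × C (aromatic): 1 H each → 2
  2 × S: 1 H each → 2
  1 × C: 3 H
  1 × C: 2 H
  1 × N: 2 H
  Total hydrogens = 11.
Molecular formula: C8H11NS2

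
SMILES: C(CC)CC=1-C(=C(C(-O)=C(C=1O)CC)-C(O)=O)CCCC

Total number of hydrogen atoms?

26

Hydrogens are implicit in SMILES; fill each atom to its normal valence:
  7 × C: 2 H each → 14
  6 × C (aromatic): no H
  3 × C: 3 H each → 9
  3 × O: 1 H each → 3
  1 × C: no H
  1 × O: no H
  Total hydrogens = 26.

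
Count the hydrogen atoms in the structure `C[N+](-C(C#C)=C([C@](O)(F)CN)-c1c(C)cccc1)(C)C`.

22

Hydrogens are implicit in SMILES; fill each atom to its normal valence:
  4 × C: 3 H each → 12
  4 × C (aromatic): 1 H each → 4
  4 × C: no H
  2 × C (aromatic): no H
  1 × C: 2 H
  1 × C: 1 H
  1 × F: no H
  1 × N: 2 H
  1 × N (charge +1): no H
  1 × O: 1 H
  Total hydrogens = 22.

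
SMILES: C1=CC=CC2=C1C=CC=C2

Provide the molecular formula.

Heavy atoms from the SMILES: 10 C.
Implicit hydrogens by atom environment:
  8 × C (aromatic): 1 H each → 8
  2 × C (aromatic): no H
  Total hydrogens = 8.
Molecular formula: C10H8

C10H8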